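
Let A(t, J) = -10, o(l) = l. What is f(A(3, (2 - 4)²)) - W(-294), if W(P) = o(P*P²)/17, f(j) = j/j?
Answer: 25412201/17 ≈ 1.4948e+6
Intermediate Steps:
f(j) = 1
W(P) = P³/17 (W(P) = (P*P²)/17 = P³*(1/17) = P³/17)
f(A(3, (2 - 4)²)) - W(-294) = 1 - (-294)³/17 = 1 - (-25412184)/17 = 1 - 1*(-25412184/17) = 1 + 25412184/17 = 25412201/17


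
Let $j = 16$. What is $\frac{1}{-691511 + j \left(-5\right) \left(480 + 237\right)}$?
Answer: $- \frac{1}{748871} \approx -1.3353 \cdot 10^{-6}$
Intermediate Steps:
$\frac{1}{-691511 + j \left(-5\right) \left(480 + 237\right)} = \frac{1}{-691511 + 16 \left(-5\right) \left(480 + 237\right)} = \frac{1}{-691511 - 57360} = \frac{1}{-748871} = - \frac{1}{748871}$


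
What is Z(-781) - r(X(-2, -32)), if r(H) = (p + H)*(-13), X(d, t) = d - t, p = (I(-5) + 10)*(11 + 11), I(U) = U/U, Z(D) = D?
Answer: 2755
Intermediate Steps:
I(U) = 1
p = 242 (p = (1 + 10)*(11 + 11) = 11*22 = 242)
r(H) = -3146 - 13*H (r(H) = (242 + H)*(-13) = -3146 - 13*H)
Z(-781) - r(X(-2, -32)) = -781 - (-3146 - 13*(-2 - 1*(-32))) = -781 - (-3146 - 13*(-2 + 32)) = -781 - (-3146 - 13*30) = -781 - (-3146 - 390) = -781 - 1*(-3536) = -781 + 3536 = 2755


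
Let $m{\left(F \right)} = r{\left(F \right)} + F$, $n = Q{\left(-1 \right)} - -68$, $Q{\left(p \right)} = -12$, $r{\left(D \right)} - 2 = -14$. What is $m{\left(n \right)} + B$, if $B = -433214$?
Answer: $-433170$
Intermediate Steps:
$r{\left(D \right)} = -12$ ($r{\left(D \right)} = 2 - 14 = -12$)
$n = 56$ ($n = -12 - -68 = -12 + 68 = 56$)
$m{\left(F \right)} = -12 + F$
$m{\left(n \right)} + B = \left(-12 + 56\right) - 433214 = 44 - 433214 = -433170$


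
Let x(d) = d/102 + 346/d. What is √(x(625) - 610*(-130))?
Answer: √515691693534/2550 ≈ 281.61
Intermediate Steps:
x(d) = 346/d + d/102 (x(d) = d*(1/102) + 346/d = d/102 + 346/d = 346/d + d/102)
√(x(625) - 610*(-130)) = √((346/625 + (1/102)*625) - 610*(-130)) = √((346*(1/625) + 625/102) + 79300) = √((346/625 + 625/102) + 79300) = √(425917/63750 + 79300) = √(5055800917/63750) = √515691693534/2550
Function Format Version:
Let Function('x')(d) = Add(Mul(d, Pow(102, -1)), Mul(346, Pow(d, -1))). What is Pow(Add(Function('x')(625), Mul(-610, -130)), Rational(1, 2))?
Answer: Mul(Rational(1, 2550), Pow(515691693534, Rational(1, 2))) ≈ 281.61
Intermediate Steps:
Function('x')(d) = Add(Mul(346, Pow(d, -1)), Mul(Rational(1, 102), d)) (Function('x')(d) = Add(Mul(d, Rational(1, 102)), Mul(346, Pow(d, -1))) = Add(Mul(Rational(1, 102), d), Mul(346, Pow(d, -1))) = Add(Mul(346, Pow(d, -1)), Mul(Rational(1, 102), d)))
Pow(Add(Function('x')(625), Mul(-610, -130)), Rational(1, 2)) = Pow(Add(Add(Mul(346, Pow(625, -1)), Mul(Rational(1, 102), 625)), Mul(-610, -130)), Rational(1, 2)) = Pow(Add(Add(Mul(346, Rational(1, 625)), Rational(625, 102)), 79300), Rational(1, 2)) = Pow(Add(Add(Rational(346, 625), Rational(625, 102)), 79300), Rational(1, 2)) = Pow(Add(Rational(425917, 63750), 79300), Rational(1, 2)) = Pow(Rational(5055800917, 63750), Rational(1, 2)) = Mul(Rational(1, 2550), Pow(515691693534, Rational(1, 2)))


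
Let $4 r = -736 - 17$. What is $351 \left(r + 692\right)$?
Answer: $\frac{707265}{4} \approx 1.7682 \cdot 10^{5}$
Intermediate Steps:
$r = - \frac{753}{4}$ ($r = \frac{-736 - 17}{4} = \frac{1}{4} \left(-753\right) = - \frac{753}{4} \approx -188.25$)
$351 \left(r + 692\right) = 351 \left(- \frac{753}{4} + 692\right) = 351 \cdot \frac{2015}{4} = \frac{707265}{4}$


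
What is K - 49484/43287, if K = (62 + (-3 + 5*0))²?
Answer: 150632563/43287 ≈ 3479.9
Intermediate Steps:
K = 3481 (K = (62 + (-3 + 0))² = (62 - 3)² = 59² = 3481)
K - 49484/43287 = 3481 - 49484/43287 = 150632563/43287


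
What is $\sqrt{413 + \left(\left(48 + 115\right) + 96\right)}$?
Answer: $4 \sqrt{42} \approx 25.923$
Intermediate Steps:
$\sqrt{413 + \left(\left(48 + 115\right) + 96\right)} = \sqrt{413 + \left(163 + 96\right)} = \sqrt{413 + 259} = \sqrt{672} = 4 \sqrt{42}$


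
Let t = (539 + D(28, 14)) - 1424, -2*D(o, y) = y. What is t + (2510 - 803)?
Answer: 815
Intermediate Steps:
D(o, y) = -y/2
t = -892 (t = (539 - ½*14) - 1424 = (539 - 7) - 1424 = 532 - 1424 = -892)
t + (2510 - 803) = -892 + (2510 - 803) = -892 + 1707 = 815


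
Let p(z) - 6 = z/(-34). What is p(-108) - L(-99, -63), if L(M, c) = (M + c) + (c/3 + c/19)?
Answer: 63144/323 ≈ 195.49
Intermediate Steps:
p(z) = 6 - z/34 (p(z) = 6 + z/(-34) = 6 + z*(-1/34) = 6 - z/34)
L(M, c) = M + 79*c/57 (L(M, c) = (M + c) + (c*(⅓) + c*(1/19)) = (M + c) + (c/3 + c/19) = (M + c) + 22*c/57 = M + 79*c/57)
p(-108) - L(-99, -63) = (6 - 1/34*(-108)) - (-99 + (79/57)*(-63)) = (6 + 54/17) - (-99 - 1659/19) = 156/17 - 1*(-3540/19) = 156/17 + 3540/19 = 63144/323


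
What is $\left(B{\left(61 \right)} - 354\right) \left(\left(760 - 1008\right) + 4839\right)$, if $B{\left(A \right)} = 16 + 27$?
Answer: $-1427801$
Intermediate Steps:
$B{\left(A \right)} = 43$
$\left(B{\left(61 \right)} - 354\right) \left(\left(760 - 1008\right) + 4839\right) = \left(43 - 354\right) \left(\left(760 - 1008\right) + 4839\right) = - 311 \left(-248 + 4839\right) = \left(-311\right) 4591 = -1427801$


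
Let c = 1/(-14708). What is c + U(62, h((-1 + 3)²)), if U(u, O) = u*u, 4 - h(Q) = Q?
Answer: 56537551/14708 ≈ 3844.0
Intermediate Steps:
h(Q) = 4 - Q
c = -1/14708 ≈ -6.7990e-5
U(u, O) = u²
c + U(62, h((-1 + 3)²)) = -1/14708 + 62² = -1/14708 + 3844 = 56537551/14708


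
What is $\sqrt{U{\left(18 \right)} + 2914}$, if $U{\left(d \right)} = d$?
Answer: $2 \sqrt{733} \approx 54.148$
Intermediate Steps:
$\sqrt{U{\left(18 \right)} + 2914} = \sqrt{18 + 2914} = \sqrt{2932} = 2 \sqrt{733}$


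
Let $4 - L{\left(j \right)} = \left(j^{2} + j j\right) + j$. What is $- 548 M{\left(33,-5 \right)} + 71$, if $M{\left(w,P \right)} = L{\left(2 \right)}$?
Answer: $3359$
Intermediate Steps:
$L{\left(j \right)} = 4 - j - 2 j^{2}$ ($L{\left(j \right)} = 4 - \left(\left(j^{2} + j j\right) + j\right) = 4 - \left(\left(j^{2} + j^{2}\right) + j\right) = 4 - \left(2 j^{2} + j\right) = 4 - \left(j + 2 j^{2}\right) = 4 - j - 2 j^{2}$)
$M{\left(w,P \right)} = -6$ ($M{\left(w,P \right)} = 4 - 2 - 2 \cdot 2^{2} = 4 - 2 - 8 = -6$)
$- 548 M{\left(33,-5 \right)} + 71 = \left(-548\right) \left(-6\right) + 71 = 3288 + 71 = 3359$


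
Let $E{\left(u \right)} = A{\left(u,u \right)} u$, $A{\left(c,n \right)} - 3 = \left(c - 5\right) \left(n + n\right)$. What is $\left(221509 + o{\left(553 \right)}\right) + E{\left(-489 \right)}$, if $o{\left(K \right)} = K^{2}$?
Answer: $-235725697$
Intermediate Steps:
$A{\left(c,n \right)} = 3 + 2 n \left(-5 + c\right)$ ($A{\left(c,n \right)} = 3 + \left(c - 5\right) \left(n + n\right) = 3 + \left(-5 + c\right) 2 n = 3 + 2 n \left(-5 + c\right)$)
$E{\left(u \right)} = u \left(3 - 10 u + 2 u^{2}\right)$ ($E{\left(u \right)} = \left(3 - 10 u + 2 u u\right) u = \left(3 - 10 u + 2 u^{2}\right) u = u \left(3 - 10 u + 2 u^{2}\right)$)
$\left(221509 + o{\left(553 \right)}\right) + E{\left(-489 \right)} = \left(221509 + 553^{2}\right) - 489 \left(3 - -4890 + 2 \left(-489\right)^{2}\right) = \left(221509 + 305809\right) - 489 \left(3 + 4890 + 2 \cdot 239121\right) = 527318 - 489 \left(3 + 4890 + 478242\right) = 527318 - 236253015 = -235725697$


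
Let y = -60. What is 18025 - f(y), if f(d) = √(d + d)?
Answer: 18025 - 2*I*√30 ≈ 18025.0 - 10.954*I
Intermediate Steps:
f(d) = √2*√d (f(d) = √(2*d) = √2*√d)
18025 - f(y) = 18025 - √2*√(-60) = 18025 - √2*2*I*√15 = 18025 - 2*I*√30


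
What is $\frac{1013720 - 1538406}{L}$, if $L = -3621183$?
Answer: $\frac{524686}{3621183} \approx 0.14489$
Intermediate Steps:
$\frac{1013720 - 1538406}{L} = \frac{1013720 - 1538406}{-3621183} = \left(-524686\right) \left(- \frac{1}{3621183}\right) = \frac{524686}{3621183}$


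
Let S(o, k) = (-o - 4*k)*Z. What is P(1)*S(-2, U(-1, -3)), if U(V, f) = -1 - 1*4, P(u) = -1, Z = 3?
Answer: -66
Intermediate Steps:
U(V, f) = -5 (U(V, f) = -1 - 4 = -5)
S(o, k) = -12*k - 3*o (S(o, k) = (-o - 4*k)*3 = -12*k - 3*o)
P(1)*S(-2, U(-1, -3)) = -(-12*(-5) - 3*(-2)) = -(60 + 6) = -1*66 = -66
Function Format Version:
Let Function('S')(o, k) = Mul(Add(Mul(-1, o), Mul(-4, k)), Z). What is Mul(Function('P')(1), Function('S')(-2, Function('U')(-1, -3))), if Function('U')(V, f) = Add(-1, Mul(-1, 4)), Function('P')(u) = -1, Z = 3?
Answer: -66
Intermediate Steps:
Function('U')(V, f) = -5 (Function('U')(V, f) = Add(-1, -4) = -5)
Function('S')(o, k) = Add(Mul(-12, k), Mul(-3, o)) (Function('S')(o, k) = Mul(Add(Mul(-1, o), Mul(-4, k)), 3) = Add(Mul(-12, k), Mul(-3, o)))
Mul(Function('P')(1), Function('S')(-2, Function('U')(-1, -3))) = Mul(-1, Add(Mul(-12, -5), Mul(-3, -2))) = Mul(-1, Add(60, 6)) = Mul(-1, 66) = -66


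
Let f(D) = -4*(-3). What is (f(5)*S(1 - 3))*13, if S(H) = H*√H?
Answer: -312*I*√2 ≈ -441.23*I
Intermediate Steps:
S(H) = H^(3/2)
f(D) = 12
(f(5)*S(1 - 3))*13 = (12*(1 - 3)^(3/2))*13 = (12*(-2)^(3/2))*13 = (12*(-2*I*√2))*13 = -24*I*√2*13 = -312*I*√2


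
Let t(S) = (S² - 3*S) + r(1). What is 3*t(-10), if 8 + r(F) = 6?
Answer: 384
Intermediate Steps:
r(F) = -2 (r(F) = -8 + 6 = -2)
t(S) = -2 + S² - 3*S (t(S) = (S² - 3*S) - 2 = -2 + S² - 3*S)
3*t(-10) = 3*(-2 + (-10)² - 3*(-10)) = 3*(-2 + 100 + 30) = 3*128 = 384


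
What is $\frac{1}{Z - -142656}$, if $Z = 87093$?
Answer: $\frac{1}{229749} \approx 4.3526 \cdot 10^{-6}$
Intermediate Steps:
$\frac{1}{Z - -142656} = \frac{1}{87093 - -142656} = \frac{1}{87093 + 142656} = \frac{1}{229749}$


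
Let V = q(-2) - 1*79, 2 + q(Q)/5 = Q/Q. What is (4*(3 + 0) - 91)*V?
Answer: 6636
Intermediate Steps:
q(Q) = -5 (q(Q) = -10 + 5*(Q/Q) = -10 + 5*1 = -10 + 5 = -5)
V = -84 (V = -5 - 1*79 = -5 - 79 = -84)
(4*(3 + 0) - 91)*V = (4*(3 + 0) - 91)*(-84) = (4*3 - 91)*(-84) = (12 - 91)*(-84) = -79*(-84) = 6636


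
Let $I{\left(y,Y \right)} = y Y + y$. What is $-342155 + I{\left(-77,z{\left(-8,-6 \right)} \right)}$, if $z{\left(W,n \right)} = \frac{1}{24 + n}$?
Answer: $- \frac{6160253}{18} \approx -3.4224 \cdot 10^{5}$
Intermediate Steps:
$I{\left(y,Y \right)} = y + Y y$ ($I{\left(y,Y \right)} = Y y + y = y + Y y$)
$-342155 + I{\left(-77,z{\left(-8,-6 \right)} \right)} = -342155 - 77 \left(1 + \frac{1}{24 - 6}\right) = -342155 - 77 \left(1 + \frac{1}{18}\right) = -342155 - \frac{1463}{18} = - \frac{6160253}{18}$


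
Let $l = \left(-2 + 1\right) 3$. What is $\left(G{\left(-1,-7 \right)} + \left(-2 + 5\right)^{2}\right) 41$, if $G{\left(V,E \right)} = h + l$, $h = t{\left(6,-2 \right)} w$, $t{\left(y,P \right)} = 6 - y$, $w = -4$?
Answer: $246$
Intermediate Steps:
$h = 0$ ($h = \left(6 - 6\right) \left(-4\right) = 0 \left(-4\right) = 0$)
$l = -3$ ($l = \left(-1\right) 3 = -3$)
$G{\left(V,E \right)} = -3$ ($G{\left(V,E \right)} = 0 - 3 = -3$)
$\left(G{\left(-1,-7 \right)} + \left(-2 + 5\right)^{2}\right) 41 = \left(-3 + \left(-2 + 5\right)^{2}\right) 41 = \left(-3 + 3^{2}\right) 41 = \left(-3 + 9\right) 41 = 6 \cdot 41 = 246$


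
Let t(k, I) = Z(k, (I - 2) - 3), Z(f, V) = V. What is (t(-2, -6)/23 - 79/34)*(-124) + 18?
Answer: 142880/391 ≈ 365.42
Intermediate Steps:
t(k, I) = -5 + I (t(k, I) = (I - 2) - 3 = (-2 + I) - 3 = -5 + I)
(t(-2, -6)/23 - 79/34)*(-124) + 18 = ((-5 - 6)/23 - 79/34)*(-124) + 18 = (-11*1/23 - 79*1/34)*(-124) + 18 = (-11/23 - 79/34)*(-124) + 18 = -2191/782*(-124) + 18 = 135842/391 + 18 = 142880/391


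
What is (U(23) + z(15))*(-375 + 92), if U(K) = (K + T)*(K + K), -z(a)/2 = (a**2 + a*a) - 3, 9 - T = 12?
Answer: -7358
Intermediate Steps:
T = -3 (T = 9 - 1*12 = 9 - 12 = -3)
z(a) = 6 - 4*a**2 (z(a) = -2*((a**2 + a*a) - 3) = -2*((a**2 + a**2) - 3) = -2*(2*a**2 - 3) = -2*(-3 + 2*a**2) = 6 - 4*a**2)
U(K) = 2*K*(-3 + K) (U(K) = (K - 3)*(K + K) = (-3 + K)*(2*K) = 2*K*(-3 + K))
(U(23) + z(15))*(-375 + 92) = (2*23*(-3 + 23) + (6 - 4*15**2))*(-375 + 92) = (2*23*20 + (6 - 4*225))*(-283) = (920 + (6 - 900))*(-283) = (920 - 894)*(-283) = 26*(-283) = -7358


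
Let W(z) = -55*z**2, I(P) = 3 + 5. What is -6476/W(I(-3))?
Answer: 1619/880 ≈ 1.8398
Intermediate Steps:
I(P) = 8
-6476/W(I(-3)) = -6476/((-55*8**2)) = -6476/((-55*64)) = -6476/(-3520) = -6476*(-1/3520) = 1619/880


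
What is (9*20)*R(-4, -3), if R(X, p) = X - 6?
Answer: -1800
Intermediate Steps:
R(X, p) = -6 + X
(9*20)*R(-4, -3) = (9*20)*(-6 - 4) = 180*(-10) = -1800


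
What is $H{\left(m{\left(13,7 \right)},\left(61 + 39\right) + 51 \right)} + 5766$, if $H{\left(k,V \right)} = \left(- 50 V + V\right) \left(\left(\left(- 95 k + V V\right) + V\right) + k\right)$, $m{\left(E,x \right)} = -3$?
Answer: $-171902600$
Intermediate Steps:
$H{\left(k,V \right)} = - 49 V \left(V + V^{2} - 94 k\right)$ ($H{\left(k,V \right)} = - 49 V \left(\left(\left(- 95 k + V^{2}\right) + V\right) + k\right) = - 49 V \left(\left(\left(V^{2} - 95 k\right) + V\right) + k\right) = - 49 V \left(\left(V + V^{2} - 95 k\right) + k\right) = - 49 V \left(V + V^{2} - 94 k\right)$)
$H{\left(m{\left(13,7 \right)},\left(61 + 39\right) + 51 \right)} + 5766 = 49 \left(\left(61 + 39\right) + 51\right) \left(- (\left(61 + 39\right) + 51) - \left(\left(61 + 39\right) + 51\right)^{2} + 94 \left(-3\right)\right) + 5766 = 49 \left(100 + 51\right) \left(- (100 + 51) - \left(100 + 51\right)^{2} - 282\right) + 5766 = 49 \cdot 151 \left(\left(-1\right) 151 - 151^{2} - 282\right) + 5766 = 49 \cdot 151 \left(-151 - 22801 - 282\right) + 5766 = 49 \cdot 151 \left(-23234\right) + 5766 = -171908366 + 5766 = -171902600$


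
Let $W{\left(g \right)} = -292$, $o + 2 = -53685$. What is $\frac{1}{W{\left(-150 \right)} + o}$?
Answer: $- \frac{1}{53979} \approx -1.8526 \cdot 10^{-5}$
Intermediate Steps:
$o = -53687$ ($o = -2 - 53685 = -53687$)
$\frac{1}{W{\left(-150 \right)} + o} = \frac{1}{-292 - 53687} = \frac{1}{-53979} = - \frac{1}{53979}$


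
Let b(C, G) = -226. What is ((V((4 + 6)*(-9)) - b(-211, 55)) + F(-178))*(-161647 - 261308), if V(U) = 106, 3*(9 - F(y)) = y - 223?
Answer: -200762640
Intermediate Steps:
F(y) = 250/3 - y/3 (F(y) = 9 - (y - 223)/3 = 9 - (-223 + y)/3 = 9 + (223/3 - y/3) = 250/3 - y/3)
((V((4 + 6)*(-9)) - b(-211, 55)) + F(-178))*(-161647 - 261308) = ((106 - 1*(-226)) + (250/3 - ⅓*(-178)))*(-161647 - 261308) = ((106 + 226) + (250/3 + 178/3))*(-422955) = (332 + 428/3)*(-422955) = (1424/3)*(-422955) = -200762640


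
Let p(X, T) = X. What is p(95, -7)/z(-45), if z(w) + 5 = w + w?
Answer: -1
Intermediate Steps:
z(w) = -5 + 2*w (z(w) = -5 + (w + w) = -5 + 2*w)
p(95, -7)/z(-45) = 95/(-5 + 2*(-45)) = 95/(-5 - 90) = 95/(-95) = 95*(-1/95) = -1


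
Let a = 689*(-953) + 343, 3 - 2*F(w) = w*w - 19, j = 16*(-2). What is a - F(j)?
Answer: -655773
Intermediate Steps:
j = -32
F(w) = 11 - w²/2 (F(w) = 3/2 - (w*w - 19)/2 = 3/2 - (w² - 19)/2 = 3/2 - (-19 + w²)/2 = 3/2 + (19/2 - w²/2) = 11 - w²/2)
a = -656274 (a = -656617 + 343 = -656274)
a - F(j) = -656274 - (11 - ½*(-32)²) = -656274 - (11 - ½*1024) = -656274 - (11 - 512) = -656274 - 1*(-501) = -656274 + 501 = -655773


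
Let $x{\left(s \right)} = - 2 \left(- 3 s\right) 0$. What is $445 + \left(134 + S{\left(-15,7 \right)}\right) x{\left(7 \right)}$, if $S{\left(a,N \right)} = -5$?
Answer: $445$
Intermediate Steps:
$x{\left(s \right)} = 0$ ($x{\left(s \right)} = 6 s 0 = 0$)
$445 + \left(134 + S{\left(-15,7 \right)}\right) x{\left(7 \right)} = 445 + \left(134 - 5\right) 0 = 445 + 129 \cdot 0 = 445 + 0 = 445$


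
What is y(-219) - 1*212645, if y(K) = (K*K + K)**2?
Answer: 2279085919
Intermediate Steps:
y(K) = (K + K**2)**2 (y(K) = (K**2 + K)**2 = (K + K**2)**2)
y(-219) - 1*212645 = (-219)**2*(1 - 219)**2 - 1*212645 = 47961*(-218)**2 - 212645 = 47961*47524 - 212645 = 2279298564 - 212645 = 2279085919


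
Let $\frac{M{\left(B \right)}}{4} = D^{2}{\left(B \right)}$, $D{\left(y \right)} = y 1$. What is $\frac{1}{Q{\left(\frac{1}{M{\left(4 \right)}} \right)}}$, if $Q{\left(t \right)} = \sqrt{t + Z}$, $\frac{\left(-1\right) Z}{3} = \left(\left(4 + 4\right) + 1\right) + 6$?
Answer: $- \frac{8 i \sqrt{2879}}{2879} \approx - 0.1491 i$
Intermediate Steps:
$Z = -45$ ($Z = - 3 \left(\left(\left(4 + 4\right) + 1\right) + 6\right) = - 3 \left(\left(8 + 1\right) + 6\right) = - 3 \left(9 + 6\right) = \left(-3\right) 15 = -45$)
$D{\left(y \right)} = y$
$M{\left(B \right)} = 4 B^{2}$
$Q{\left(t \right)} = \sqrt{-45 + t}$ ($Q{\left(t \right)} = \sqrt{t - 45} = \sqrt{-45 + t}$)
$\frac{1}{Q{\left(\frac{1}{M{\left(4 \right)}} \right)}} = \frac{1}{\sqrt{-45 + \frac{1}{4 \cdot 4^{2}}}} = \frac{1}{\sqrt{-45 + \frac{1}{4 \cdot 16}}} = \frac{1}{\sqrt{-45 + \frac{1}{64}}} = \frac{1}{\sqrt{- \frac{2879}{64}}} = \frac{1}{\frac{1}{8} i \sqrt{2879}} = - \frac{8 i \sqrt{2879}}{2879}$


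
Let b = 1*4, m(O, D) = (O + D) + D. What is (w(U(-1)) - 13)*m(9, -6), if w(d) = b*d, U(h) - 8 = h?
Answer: -45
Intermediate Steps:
U(h) = 8 + h
m(O, D) = O + 2*D (m(O, D) = (D + O) + D = O + 2*D)
b = 4
w(d) = 4*d
(w(U(-1)) - 13)*m(9, -6) = (4*(8 - 1) - 13)*(9 + 2*(-6)) = (4*7 - 13)*(9 - 12) = (28 - 13)*(-3) = 15*(-3) = -45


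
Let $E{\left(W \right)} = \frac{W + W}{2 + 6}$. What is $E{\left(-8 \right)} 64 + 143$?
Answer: $15$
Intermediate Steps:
$E{\left(W \right)} = \frac{W}{4}$ ($E{\left(W \right)} = \frac{2 W}{8} = 2 W \frac{1}{8} = \frac{W}{4}$)
$E{\left(-8 \right)} 64 + 143 = \frac{1}{4} \left(-8\right) 64 + 143 = \left(-2\right) 64 + 143 = -128 + 143 = 15$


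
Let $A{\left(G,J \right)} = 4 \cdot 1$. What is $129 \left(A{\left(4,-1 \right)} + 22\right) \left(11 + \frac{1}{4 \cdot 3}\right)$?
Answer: $\frac{74347}{2} \approx 37174.0$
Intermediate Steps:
$A{\left(G,J \right)} = 4$
$129 \left(A{\left(4,-1 \right)} + 22\right) \left(11 + \frac{1}{4 \cdot 3}\right) = 129 \left(4 + 22\right) \left(11 + \frac{1}{4 \cdot 3}\right) = 129 \cdot 26 \left(11 + \frac{1}{12}\right) = 129 \cdot 26 \cdot \frac{133}{12} = 129 \cdot \frac{1729}{6} = \frac{74347}{2}$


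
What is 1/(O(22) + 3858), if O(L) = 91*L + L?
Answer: 1/5882 ≈ 0.00017001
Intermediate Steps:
O(L) = 92*L
1/(O(22) + 3858) = 1/(92*22 + 3858) = 1/(2024 + 3858) = 1/5882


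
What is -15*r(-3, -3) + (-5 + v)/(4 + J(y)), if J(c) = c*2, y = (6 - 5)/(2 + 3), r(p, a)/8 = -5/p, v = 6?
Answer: -4395/22 ≈ -199.77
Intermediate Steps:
r(p, a) = -40/p (r(p, a) = 8*(-5/p) = -40/p)
y = ⅕ (y = 1/5 = 1*(⅕) = ⅕ ≈ 0.20000)
J(c) = 2*c
-15*r(-3, -3) + (-5 + v)/(4 + J(y)) = -(-600)/(-3) + (-5 + 6)/(4 + 2*(⅕)) = -(-600)*(-1)/3 + 1/(4 + ⅖) = -15*40/3 + 1/(22/5) = -200 + 1*(5/22) = -200 + 5/22 = -4395/22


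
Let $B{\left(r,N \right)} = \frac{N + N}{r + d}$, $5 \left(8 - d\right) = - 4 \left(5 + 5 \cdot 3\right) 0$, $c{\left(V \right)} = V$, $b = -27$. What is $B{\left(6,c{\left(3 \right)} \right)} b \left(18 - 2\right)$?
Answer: $- \frac{1296}{7} \approx -185.14$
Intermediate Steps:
$d = 8$ ($d = 8 - \frac{- 4 \left(5 + 5 \cdot 3\right) 0}{5} = 8 - \frac{- 4 \left(5 + 15\right) 0}{5} = 8 - \frac{\left(-4\right) 20 \cdot 0}{5} = 8 - \frac{\left(-80\right) 0}{5} = 8 - 0 = 8 + 0 = 8$)
$B{\left(r,N \right)} = \frac{2 N}{8 + r}$ ($B{\left(r,N \right)} = \frac{N + N}{r + 8} = \frac{2 N}{8 + r}$)
$B{\left(6,c{\left(3 \right)} \right)} b \left(18 - 2\right) = 2 \cdot 3 \frac{1}{8 + 6} \left(-27\right) \left(18 - 2\right) = 2 \cdot 3 \cdot \frac{1}{14} \left(-27\right) \left(18 - 2\right) = 2 \cdot 3 \cdot \frac{1}{14} \left(-27\right) 16 = \frac{3}{7} \left(-27\right) 16 = \left(- \frac{81}{7}\right) 16 = - \frac{1296}{7}$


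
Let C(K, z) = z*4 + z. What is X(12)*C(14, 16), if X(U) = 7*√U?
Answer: 1120*√3 ≈ 1939.9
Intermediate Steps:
C(K, z) = 5*z (C(K, z) = 4*z + z = 5*z)
X(12)*C(14, 16) = (7*√12)*(5*16) = (7*(2*√3))*80 = (14*√3)*80 = 1120*√3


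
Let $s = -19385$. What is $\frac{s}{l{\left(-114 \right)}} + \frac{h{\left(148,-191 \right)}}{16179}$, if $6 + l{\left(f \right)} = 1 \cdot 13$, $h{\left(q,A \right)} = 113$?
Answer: $- \frac{313629124}{113253} \approx -2769.3$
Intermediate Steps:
$l{\left(f \right)} = 7$ ($l{\left(f \right)} = -6 + 1 \cdot 13 = -6 + 13 = 7$)
$\frac{s}{l{\left(-114 \right)}} + \frac{h{\left(148,-191 \right)}}{16179} = - \frac{19385}{7} + \frac{113}{16179} = - \frac{313629124}{113253}$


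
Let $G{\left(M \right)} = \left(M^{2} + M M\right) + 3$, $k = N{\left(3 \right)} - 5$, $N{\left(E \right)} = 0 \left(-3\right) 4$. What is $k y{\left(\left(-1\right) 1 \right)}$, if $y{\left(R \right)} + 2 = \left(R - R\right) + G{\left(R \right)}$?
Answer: $-15$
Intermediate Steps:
$N{\left(E \right)} = 0$ ($N{\left(E \right)} = 0 \cdot 4 = 0$)
$k = -5$ ($k = 0 - 5 = -5$)
$G{\left(M \right)} = 3 + 2 M^{2}$ ($G{\left(M \right)} = \left(M^{2} + M^{2}\right) + 3 = 2 M^{2} + 3 = 3 + 2 M^{2}$)
$y{\left(R \right)} = 1 + 2 R^{2}$ ($y{\left(R \right)} = -2 + \left(\left(R - R\right) + \left(3 + 2 R^{2}\right)\right) = -2 + \left(0 + \left(3 + 2 R^{2}\right)\right) = -2 + \left(3 + 2 R^{2}\right) = 1 + 2 R^{2}$)
$k y{\left(\left(-1\right) 1 \right)} = - 5 \left(1 + 2 \left(\left(-1\right) 1\right)^{2}\right) = - 5 \left(1 + 2 \left(-1\right)^{2}\right) = - 5 \left(1 + 2 \cdot 1\right) = - 5 \left(1 + 2\right) = \left(-5\right) 3 = -15$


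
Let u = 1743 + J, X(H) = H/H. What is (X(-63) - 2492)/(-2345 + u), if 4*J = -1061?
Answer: 9964/3469 ≈ 2.8723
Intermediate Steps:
J = -1061/4 (J = (¼)*(-1061) = -1061/4 ≈ -265.25)
X(H) = 1
u = 5911/4 (u = 1743 - 1061/4 = 5911/4 ≈ 1477.8)
(X(-63) - 2492)/(-2345 + u) = (1 - 2492)/(-2345 + 5911/4) = -2491/(-3469/4) = -2491*(-4/3469) = 9964/3469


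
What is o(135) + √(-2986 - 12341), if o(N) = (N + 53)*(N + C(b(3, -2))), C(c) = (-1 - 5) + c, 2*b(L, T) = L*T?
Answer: 23688 + 3*I*√1703 ≈ 23688.0 + 123.8*I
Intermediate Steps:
b(L, T) = L*T/2 (b(L, T) = (L*T)/2 = L*T/2)
C(c) = -6 + c
o(N) = (-9 + N)*(53 + N) (o(N) = (N + 53)*(N + (-6 + (½)*3*(-2))) = (53 + N)*(N + (-6 - 3)) = (53 + N)*(N - 9) = (53 + N)*(-9 + N) = (-9 + N)*(53 + N))
o(135) + √(-2986 - 12341) = (-477 + 135² + 44*135) + √(-2986 - 12341) = (-477 + 18225 + 5940) + √(-15327) = 23688 + 3*I*√1703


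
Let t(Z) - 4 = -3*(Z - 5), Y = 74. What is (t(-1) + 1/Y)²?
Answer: 2653641/5476 ≈ 484.59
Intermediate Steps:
t(Z) = 19 - 3*Z (t(Z) = 4 - 3*(Z - 5) = 4 - 3*(-5 + Z) = 4 + (15 - 3*Z) = 19 - 3*Z)
(t(-1) + 1/Y)² = ((19 - 3*(-1)) + 1/74)² = ((19 + 3) + 1/74)² = (22 + 1/74)² = (1629/74)² = 2653641/5476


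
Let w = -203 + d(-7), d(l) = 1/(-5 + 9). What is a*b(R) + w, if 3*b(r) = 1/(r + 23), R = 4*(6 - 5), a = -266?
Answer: -66755/324 ≈ -206.03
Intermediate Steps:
d(l) = ¼ (d(l) = 1/4 = ¼)
R = 4 (R = 4*1 = 4)
b(r) = 1/(3*(23 + r)) (b(r) = 1/(3*(r + 23)) = 1/(3*(23 + r)))
w = -811/4 (w = -203 + ¼ = -811/4 ≈ -202.75)
a*b(R) + w = -266/(3*(23 + 4)) - 811/4 = -266/(3*27) - 811/4 = -266*1/81 - 811/4 = -266/81 - 811/4 = -66755/324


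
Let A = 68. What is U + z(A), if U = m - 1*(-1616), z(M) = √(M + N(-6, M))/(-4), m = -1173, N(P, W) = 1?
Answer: 443 - √69/4 ≈ 440.92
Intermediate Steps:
z(M) = -√(1 + M)/4 (z(M) = √(M + 1)/(-4) = √(1 + M)*(-¼) = -√(1 + M)/4)
U = 443 (U = -1173 - 1*(-1616) = -1173 + 1616 = 443)
U + z(A) = 443 - √(1 + 68)/4 = 443 - √69/4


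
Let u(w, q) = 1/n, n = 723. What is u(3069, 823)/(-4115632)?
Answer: -1/2975601936 ≈ -3.3607e-10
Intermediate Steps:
u(w, q) = 1/723
u(3069, 823)/(-4115632) = (1/723)/(-4115632) = (1/723)*(-1/4115632) = -1/2975601936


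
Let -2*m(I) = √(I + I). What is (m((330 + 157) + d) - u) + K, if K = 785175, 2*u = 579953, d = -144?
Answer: 990397/2 - 7*√14/2 ≈ 4.9519e+5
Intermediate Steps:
m(I) = -√2*√I/2 (m(I) = -√(I + I)/2 = -√2*√I/2)
u = 579953/2 (u = (½)*579953 = 579953/2 ≈ 2.8998e+5)
(m((330 + 157) + d) - u) + K = (-√2*√((330 + 157) - 144)/2 - 1*579953/2) + 785175 = (-√2*√(487 - 144)/2 - 579953/2) + 785175 = (-√2*√343/2 - 579953/2) + 785175 = (-√2*7*√7/2 - 579953/2) + 785175 = (-7*√14/2 - 579953/2) + 785175 = (-579953/2 - 7*√14/2) + 785175 = 990397/2 - 7*√14/2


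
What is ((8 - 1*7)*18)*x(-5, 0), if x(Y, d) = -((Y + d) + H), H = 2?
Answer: 54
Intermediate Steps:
x(Y, d) = -2 - Y - d (x(Y, d) = -((Y + d) + 2) = -(2 + Y + d) = -2 - Y - d)
((8 - 1*7)*18)*x(-5, 0) = ((8 - 1*7)*18)*(-2 - 1*(-5) - 1*0) = ((8 - 7)*18)*(-2 + 5 + 0) = (1*18)*3 = 18*3 = 54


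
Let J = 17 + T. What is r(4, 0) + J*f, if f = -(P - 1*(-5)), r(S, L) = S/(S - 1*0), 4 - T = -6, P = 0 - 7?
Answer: 55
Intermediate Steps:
P = -7
T = 10 (T = 4 - 1*(-6) = 4 + 6 = 10)
r(S, L) = 1 (r(S, L) = S/(S + 0) = S/S = 1)
f = 2 (f = -(-7 - 1*(-5)) = -(-7 + 5) = -1*(-2) = 2)
J = 27 (J = 17 + 10 = 27)
r(4, 0) + J*f = 1 + 27*2 = 1 + 54 = 55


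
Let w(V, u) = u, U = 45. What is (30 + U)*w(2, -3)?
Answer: -225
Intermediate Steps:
(30 + U)*w(2, -3) = (30 + 45)*(-3) = 75*(-3) = -225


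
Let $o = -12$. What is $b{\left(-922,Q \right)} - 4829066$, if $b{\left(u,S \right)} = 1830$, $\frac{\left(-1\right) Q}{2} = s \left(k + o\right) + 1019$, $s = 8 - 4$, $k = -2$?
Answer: $-4827236$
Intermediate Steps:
$s = 4$ ($s = 8 - 4 = 4$)
$Q = -1926$ ($Q = - 2 \left(4 \left(-2 - 12\right) + 1019\right) = - 2 \left(4 \left(-14\right) + 1019\right) = - 2 \left(-56 + 1019\right) = \left(-2\right) 963 = -1926$)
$b{\left(-922,Q \right)} - 4829066 = 1830 - 4829066 = -4827236$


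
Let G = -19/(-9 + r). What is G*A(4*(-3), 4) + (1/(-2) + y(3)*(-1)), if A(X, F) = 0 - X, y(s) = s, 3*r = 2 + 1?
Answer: 25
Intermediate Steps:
r = 1 (r = (2 + 1)/3 = (⅓)*3 = 1)
A(X, F) = -X
G = 19/8 (G = -19/(-9 + 1) = -19/(-8) = -19*(-⅛) = 19/8 ≈ 2.3750)
G*A(4*(-3), 4) + (1/(-2) + y(3)*(-1)) = 19*(-4*(-3))/8 + (1/(-2) + 3*(-1)) = 19*(-1*(-12))/8 + (-½ - 3) = (19/8)*12 - 7/2 = 57/2 - 7/2 = 25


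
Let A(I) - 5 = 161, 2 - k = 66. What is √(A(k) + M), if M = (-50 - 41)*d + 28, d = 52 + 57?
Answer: 5*I*√389 ≈ 98.615*I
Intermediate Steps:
k = -64 (k = 2 - 1*66 = 2 - 66 = -64)
A(I) = 166 (A(I) = 5 + 161 = 166)
d = 109
M = -9891 (M = (-50 - 41)*109 + 28 = -91*109 + 28 = -9919 + 28 = -9891)
√(A(k) + M) = √(166 - 9891) = √(-9725) = 5*I*√389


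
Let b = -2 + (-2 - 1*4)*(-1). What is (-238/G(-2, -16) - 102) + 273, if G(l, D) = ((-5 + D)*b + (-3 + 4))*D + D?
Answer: 112057/656 ≈ 170.82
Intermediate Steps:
b = 4 (b = -2 + (-2 - 4)*(-1) = -2 - 6*(-1) = -2 + 6 = 4)
G(l, D) = D + D*(-19 + 4*D) (G(l, D) = ((-5 + D)*4 + (-3 + 4))*D + D = ((-20 + 4*D) + 1)*D + D = (-19 + 4*D)*D + D = D*(-19 + 4*D) + D = D + D*(-19 + 4*D))
(-238/G(-2, -16) - 102) + 273 = (-238*(-1/(32*(-9 + 2*(-16)))) - 102) + 273 = (-238*(-1/(32*(-9 - 32))) - 102) + 273 = (-238/(2*(-16)*(-41)) - 102) + 273 = (-238/1312 - 102) + 273 = (-238*1/1312 - 102) + 273 = (-119/656 - 102) + 273 = -67031/656 + 273 = 112057/656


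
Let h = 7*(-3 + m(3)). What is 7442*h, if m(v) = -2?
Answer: -260470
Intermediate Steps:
h = -35 (h = 7*(-3 - 2) = 7*(-5) = -35)
7442*h = 7442*(-35) = -260470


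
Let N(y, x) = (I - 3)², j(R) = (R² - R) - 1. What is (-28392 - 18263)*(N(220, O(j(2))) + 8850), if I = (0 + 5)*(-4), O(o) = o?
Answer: -437577245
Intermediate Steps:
j(R) = -1 + R² - R
I = -20 (I = 5*(-4) = -20)
N(y, x) = 529 (N(y, x) = (-20 - 3)² = (-23)² = 529)
(-28392 - 18263)*(N(220, O(j(2))) + 8850) = (-28392 - 18263)*(529 + 8850) = -46655*9379 = -437577245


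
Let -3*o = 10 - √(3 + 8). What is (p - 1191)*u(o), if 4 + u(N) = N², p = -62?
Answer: -31325/3 + 25060*√11/9 ≈ -1206.7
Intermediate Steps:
o = -10/3 + √11/3 (o = -(10 - √(3 + 8))/3 = -(10 - √11)/3 = -10/3 + √11/3 ≈ -2.2278)
u(N) = -4 + N²
(p - 1191)*u(o) = (-62 - 1191)*(-4 + (-10/3 + √11/3)²) = -1253*(-4 + (-10/3 + √11/3)²) = 5012 - 1253*(-10/3 + √11/3)²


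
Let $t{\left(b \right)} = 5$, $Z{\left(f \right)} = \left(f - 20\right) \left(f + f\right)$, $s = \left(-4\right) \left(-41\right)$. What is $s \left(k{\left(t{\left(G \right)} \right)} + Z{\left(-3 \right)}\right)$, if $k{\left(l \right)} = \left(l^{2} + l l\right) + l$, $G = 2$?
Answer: $31652$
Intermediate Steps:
$s = 164$
$Z{\left(f \right)} = 2 f \left(-20 + f\right)$ ($Z{\left(f \right)} = \left(-20 + f\right) 2 f = 2 f \left(-20 + f\right)$)
$k{\left(l \right)} = l + 2 l^{2}$ ($k{\left(l \right)} = \left(l^{2} + l^{2}\right) + l = 2 l^{2} + l = l + 2 l^{2}$)
$s \left(k{\left(t{\left(G \right)} \right)} + Z{\left(-3 \right)}\right) = 164 \left(5 \left(1 + 2 \cdot 5\right) + 2 \left(-3\right) \left(-20 - 3\right)\right) = 164 \left(5 \left(1 + 10\right) + 2 \left(-3\right) \left(-23\right)\right) = 164 \left(5 \cdot 11 + 138\right) = 164 \left(55 + 138\right) = 164 \cdot 193 = 31652$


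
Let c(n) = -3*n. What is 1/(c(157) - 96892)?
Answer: -1/97363 ≈ -1.0271e-5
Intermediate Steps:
1/(c(157) - 96892) = 1/(-3*157 - 96892) = 1/(-471 - 96892) = 1/(-97363) = -1/97363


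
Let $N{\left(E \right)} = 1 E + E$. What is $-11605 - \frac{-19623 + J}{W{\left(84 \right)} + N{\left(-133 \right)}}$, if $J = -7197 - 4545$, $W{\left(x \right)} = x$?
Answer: $- \frac{2143475}{182} \approx -11777.0$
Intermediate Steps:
$N{\left(E \right)} = 2 E$ ($N{\left(E \right)} = E + E = 2 E$)
$J = -11742$
$-11605 - \frac{-19623 + J}{W{\left(84 \right)} + N{\left(-133 \right)}} = -11605 - \frac{-19623 - 11742}{84 + 2 \left(-133\right)} = -11605 - - \frac{31365}{84 - 266} = -11605 - - \frac{31365}{-182} = -11605 - \left(-31365\right) \left(- \frac{1}{182}\right) = -11605 - \frac{31365}{182} = - \frac{2143475}{182}$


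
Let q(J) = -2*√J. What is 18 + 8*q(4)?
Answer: -14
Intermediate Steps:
18 + 8*q(4) = 18 + 8*(-2*√4) = 18 + 8*(-2*2) = 18 + 8*(-4) = 18 - 32 = -14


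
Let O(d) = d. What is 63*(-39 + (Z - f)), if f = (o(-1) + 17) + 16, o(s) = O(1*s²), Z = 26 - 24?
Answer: -4473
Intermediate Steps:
Z = 2
o(s) = s² (o(s) = 1*s² = s²)
f = 34 (f = ((-1)² + 17) + 16 = (1 + 17) + 16 = 18 + 16 = 34)
63*(-39 + (Z - f)) = 63*(-39 + (2 - 1*34)) = 63*(-39 + (2 - 34)) = 63*(-39 - 32) = 63*(-71) = -4473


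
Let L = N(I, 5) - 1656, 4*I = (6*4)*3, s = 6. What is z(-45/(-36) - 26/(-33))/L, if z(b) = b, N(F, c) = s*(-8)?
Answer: -269/224928 ≈ -0.0011959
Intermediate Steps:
I = 18 (I = ((6*4)*3)/4 = (24*3)/4 = (1/4)*72 = 18)
N(F, c) = -48 (N(F, c) = 6*(-8) = -48)
L = -1704 (L = -48 - 1656 = -1704)
z(-45/(-36) - 26/(-33))/L = (-45/(-36) - 26/(-33))/(-1704) = (-45*(-1/36) - 26*(-1/33))*(-1/1704) = (5/4 + 26/33)*(-1/1704) = (269/132)*(-1/1704) = -269/224928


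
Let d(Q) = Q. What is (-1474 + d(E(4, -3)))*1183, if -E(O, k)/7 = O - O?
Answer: -1743742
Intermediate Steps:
E(O, k) = 0 (E(O, k) = -7*(O - O) = -7*0 = 0)
(-1474 + d(E(4, -3)))*1183 = (-1474 + 0)*1183 = -1474*1183 = -1743742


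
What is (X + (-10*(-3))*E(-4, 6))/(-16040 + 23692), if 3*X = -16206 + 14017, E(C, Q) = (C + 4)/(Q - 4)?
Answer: -2189/22956 ≈ -0.095356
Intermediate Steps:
E(C, Q) = (4 + C)/(-4 + Q)
X = -2189/3 (X = (-16206 + 14017)/3 = (⅓)*(-2189) = -2189/3 ≈ -729.67)
(X + (-10*(-3))*E(-4, 6))/(-16040 + 23692) = (-2189/3 + (-10*(-3))*((4 - 4)/(-4 + 6)))/(-16040 + 23692) = (-2189/3 + 30*(0/2))/7652 = (-2189/3 + 30*((½)*0))*(1/7652) = (-2189/3 + 30*0)*(1/7652) = (-2189/3 + 0)*(1/7652) = -2189/3*1/7652 = -2189/22956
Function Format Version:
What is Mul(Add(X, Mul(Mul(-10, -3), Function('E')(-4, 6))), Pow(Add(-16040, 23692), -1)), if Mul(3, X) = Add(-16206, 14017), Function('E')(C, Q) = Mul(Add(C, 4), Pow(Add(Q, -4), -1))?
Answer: Rational(-2189, 22956) ≈ -0.095356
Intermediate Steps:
Function('E')(C, Q) = Mul(Pow(Add(-4, Q), -1), Add(4, C)) (Function('E')(C, Q) = Mul(Add(4, C), Pow(Add(-4, Q), -1)) = Mul(Pow(Add(-4, Q), -1), Add(4, C)))
X = Rational(-2189, 3) (X = Mul(Rational(1, 3), Add(-16206, 14017)) = Mul(Rational(1, 3), -2189) = Rational(-2189, 3) ≈ -729.67)
Mul(Add(X, Mul(Mul(-10, -3), Function('E')(-4, 6))), Pow(Add(-16040, 23692), -1)) = Mul(Add(Rational(-2189, 3), Mul(Mul(-10, -3), Mul(Pow(Add(-4, 6), -1), Add(4, -4)))), Pow(Add(-16040, 23692), -1)) = Mul(Add(Rational(-2189, 3), Mul(30, Mul(Pow(2, -1), 0))), Pow(7652, -1)) = Mul(Add(Rational(-2189, 3), Mul(30, Mul(Rational(1, 2), 0))), Rational(1, 7652)) = Mul(Add(Rational(-2189, 3), Mul(30, 0)), Rational(1, 7652)) = Mul(Add(Rational(-2189, 3), 0), Rational(1, 7652)) = Mul(Rational(-2189, 3), Rational(1, 7652)) = Rational(-2189, 22956)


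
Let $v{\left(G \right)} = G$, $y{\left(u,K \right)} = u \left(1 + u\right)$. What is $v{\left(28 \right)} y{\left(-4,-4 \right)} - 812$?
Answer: $-476$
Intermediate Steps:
$v{\left(28 \right)} y{\left(-4,-4 \right)} - 812 = 28 \left(- 4 \left(1 - 4\right)\right) - 812 = 28 \left(\left(-4\right) \left(-3\right)\right) - 812 = 28 \cdot 12 - 812 = 336 - 812 = -476$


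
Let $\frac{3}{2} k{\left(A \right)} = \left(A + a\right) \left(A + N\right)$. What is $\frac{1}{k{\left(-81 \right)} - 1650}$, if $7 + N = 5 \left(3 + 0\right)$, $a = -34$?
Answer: $\frac{3}{11840} \approx 0.00025338$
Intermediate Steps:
$N = 8$ ($N = -7 + 5 \left(3 + 0\right) = -7 + 5 \cdot 3 = -7 + 15 = 8$)
$k{\left(A \right)} = \frac{2 \left(-34 + A\right) \left(8 + A\right)}{3}$ ($k{\left(A \right)} = \frac{2 \left(A - 34\right) \left(A + 8\right)}{3} = \frac{2 \left(-34 + A\right) \left(8 + A\right)}{3}$)
$\frac{1}{k{\left(-81 \right)} - 1650} = \frac{1}{\left(- \frac{544}{3} - -1404 + \frac{2 \left(-81\right)^{2}}{3}\right) - 1650} = \frac{1}{\left(- \frac{544}{3} + 1404 + \frac{2}{3} \cdot 6561\right) - 1650} = \frac{1}{\left(- \frac{544}{3} + 1404 + 4374\right) - 1650} = \frac{1}{\frac{16790}{3} - 1650} = \frac{1}{\frac{11840}{3}} = \frac{3}{11840}$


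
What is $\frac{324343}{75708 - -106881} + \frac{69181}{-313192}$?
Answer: $\frac{8086358477}{5198674008} \approx 1.5555$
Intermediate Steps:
$\frac{324343}{75708 - -106881} + \frac{69181}{-313192} = \frac{324343}{75708 + 106881} + 69181 \left(- \frac{1}{313192}\right) = \frac{324343}{182589} - \frac{69181}{313192} = \frac{8086358477}{5198674008}$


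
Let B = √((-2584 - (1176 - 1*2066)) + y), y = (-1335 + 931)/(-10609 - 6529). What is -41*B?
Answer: -2*I*√31096224049/209 ≈ -1687.5*I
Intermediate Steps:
y = 202/8569 (y = -404/(-17138) = -404*(-1/17138) = 202/8569 ≈ 0.023573)
B = 2*I*√31096224049/8569 (B = √((-2584 - (1176 - 1*2066)) + 202/8569) = √((-2584 - (1176 - 2066)) + 202/8569) = √((-2584 - 1*(-890)) + 202/8569) = √((-2584 + 890) + 202/8569) = √(-1694 + 202/8569) = √(-14515684/8569) = 2*I*√31096224049/8569 ≈ 41.158*I)
-41*B = -2*I*√31096224049/209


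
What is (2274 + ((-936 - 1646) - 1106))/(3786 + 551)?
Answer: -1414/4337 ≈ -0.32603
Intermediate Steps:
(2274 + ((-936 - 1646) - 1106))/(3786 + 551) = (2274 + (-2582 - 1106))/4337 = (2274 - 3688)*(1/4337) = -1414*1/4337 = -1414/4337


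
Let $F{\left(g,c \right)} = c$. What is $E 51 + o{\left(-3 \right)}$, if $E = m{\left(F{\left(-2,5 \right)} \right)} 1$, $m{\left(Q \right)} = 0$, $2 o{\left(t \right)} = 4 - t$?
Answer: $\frac{7}{2} \approx 3.5$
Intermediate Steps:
$o{\left(t \right)} = 2 - \frac{t}{2}$ ($o{\left(t \right)} = \frac{4 - t}{2} = 2 - \frac{t}{2}$)
$E = 0$ ($E = 0 \cdot 1 = 0$)
$E 51 + o{\left(-3 \right)} = 0 \cdot 51 + \left(2 - - \frac{3}{2}\right) = 0 + \left(2 + \frac{3}{2}\right) = 0 + \frac{7}{2} = \frac{7}{2}$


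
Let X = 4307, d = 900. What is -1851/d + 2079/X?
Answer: -2033719/1292100 ≈ -1.5740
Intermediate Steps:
-1851/d + 2079/X = -1851/900 + 2079/4307 = -1851*1/900 + 2079*(1/4307) = -617/300 + 2079/4307 = -2033719/1292100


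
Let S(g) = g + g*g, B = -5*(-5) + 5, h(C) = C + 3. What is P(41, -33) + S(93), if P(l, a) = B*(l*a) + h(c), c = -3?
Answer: -31848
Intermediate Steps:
h(C) = 3 + C
B = 30 (B = 25 + 5 = 30)
P(l, a) = 30*a*l (P(l, a) = 30*(l*a) + (3 - 3) = 30*(a*l) + 0 = 30*a*l + 0 = 30*a*l)
S(g) = g + g²
P(41, -33) + S(93) = 30*(-33)*41 + 93*(1 + 93) = -40590 + 93*94 = -40590 + 8742 = -31848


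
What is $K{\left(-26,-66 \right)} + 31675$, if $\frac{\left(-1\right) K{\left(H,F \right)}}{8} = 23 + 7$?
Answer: $31435$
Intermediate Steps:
$K{\left(H,F \right)} = -240$ ($K{\left(H,F \right)} = - 8 \left(23 + 7\right) = \left(-8\right) 30 = -240$)
$K{\left(-26,-66 \right)} + 31675 = -240 + 31675 = 31435$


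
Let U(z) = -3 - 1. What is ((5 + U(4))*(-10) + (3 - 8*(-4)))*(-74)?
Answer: -1850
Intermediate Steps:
U(z) = -4
((5 + U(4))*(-10) + (3 - 8*(-4)))*(-74) = ((5 - 4)*(-10) + (3 - 8*(-4)))*(-74) = (1*(-10) + (3 + 32))*(-74) = (-10 + 35)*(-74) = 25*(-74) = -1850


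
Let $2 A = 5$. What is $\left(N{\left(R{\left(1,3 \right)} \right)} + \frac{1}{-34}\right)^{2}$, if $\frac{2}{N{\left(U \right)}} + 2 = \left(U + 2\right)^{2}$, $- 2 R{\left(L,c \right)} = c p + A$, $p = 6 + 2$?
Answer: $\frac{819025}{4591688644} \approx 0.00017837$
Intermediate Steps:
$A = \frac{5}{2}$ ($A = \frac{1}{2} \cdot 5 = \frac{5}{2} \approx 2.5$)
$p = 8$
$R{\left(L,c \right)} = - \frac{5}{4} - 4 c$ ($R{\left(L,c \right)} = - \frac{c 8 + \frac{5}{2}}{2} = - \frac{8 c + \frac{5}{2}}{2} = - \frac{\frac{5}{2} + 8 c}{2} = - \frac{5}{4} - 4 c$)
$N{\left(U \right)} = \frac{2}{-2 + \left(2 + U\right)^{2}}$ ($N{\left(U \right)} = \frac{2}{-2 + \left(U + 2\right)^{2}} = \frac{2}{-2 + \left(2 + U\right)^{2}}$)
$\left(N{\left(R{\left(1,3 \right)} \right)} + \frac{1}{-34}\right)^{2} = \left(\frac{2}{-2 + \left(2 - \frac{53}{4}\right)^{2}} + \frac{1}{-34}\right)^{2} = \left(\frac{2}{-2 + \left(2 - \frac{53}{4}\right)^{2}} - \frac{1}{34}\right)^{2} = \left(\frac{2}{-2 + \left(- \frac{45}{4}\right)^{2}} - \frac{1}{34}\right)^{2} = \left(\frac{2}{-2 + \frac{2025}{16}} - \frac{1}{34}\right)^{2} = \left(\frac{2}{\frac{1993}{16}} - \frac{1}{34}\right)^{2} = \left(2 \cdot \frac{16}{1993} - \frac{1}{34}\right)^{2} = \left(\frac{32}{1993} - \frac{1}{34}\right)^{2} = \left(- \frac{905}{67762}\right)^{2} = \frac{819025}{4591688644}$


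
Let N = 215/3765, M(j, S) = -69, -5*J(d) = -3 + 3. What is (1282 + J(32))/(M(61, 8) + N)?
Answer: -482673/25957 ≈ -18.595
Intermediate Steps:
J(d) = 0 (J(d) = -(-3 + 3)/5 = -1/5*0 = 0)
N = 43/753 (N = 215*(1/3765) = 43/753 ≈ 0.057105)
(1282 + J(32))/(M(61, 8) + N) = (1282 + 0)/(-69 + 43/753) = 1282/(-51914/753) = 1282*(-753/51914) = -482673/25957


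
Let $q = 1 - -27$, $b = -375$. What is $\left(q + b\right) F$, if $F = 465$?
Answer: $-161355$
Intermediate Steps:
$q = 28$ ($q = 1 + 27 = 28$)
$\left(q + b\right) F = \left(28 - 375\right) 465 = \left(-347\right) 465 = -161355$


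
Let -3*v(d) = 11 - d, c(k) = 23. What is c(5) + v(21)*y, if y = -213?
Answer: -687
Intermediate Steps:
v(d) = -11/3 + d/3 (v(d) = -(11 - d)/3 = -11/3 + d/3)
c(5) + v(21)*y = 23 + (-11/3 + (⅓)*21)*(-213) = 23 + (-11/3 + 7)*(-213) = 23 + (10/3)*(-213) = 23 - 710 = -687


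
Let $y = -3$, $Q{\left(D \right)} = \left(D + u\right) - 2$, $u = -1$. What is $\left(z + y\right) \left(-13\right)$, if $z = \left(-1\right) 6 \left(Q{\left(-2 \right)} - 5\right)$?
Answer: $-741$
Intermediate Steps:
$Q{\left(D \right)} = -3 + D$ ($Q{\left(D \right)} = \left(D - 1\right) - 2 = \left(-1 + D\right) - 2 = -3 + D$)
$z = 60$ ($z = \left(-1\right) 6 \left(\left(-3 - 2\right) - 5\right) = - 6 \left(-5 - 5\right) = \left(-6\right) \left(-10\right) = 60$)
$\left(z + y\right) \left(-13\right) = \left(60 - 3\right) \left(-13\right) = 57 \left(-13\right) = -741$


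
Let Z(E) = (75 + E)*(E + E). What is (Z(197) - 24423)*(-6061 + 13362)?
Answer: 604121245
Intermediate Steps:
Z(E) = 2*E*(75 + E) (Z(E) = (75 + E)*(2*E) = 2*E*(75 + E))
(Z(197) - 24423)*(-6061 + 13362) = (2*197*(75 + 197) - 24423)*(-6061 + 13362) = (2*197*272 - 24423)*7301 = (107168 - 24423)*7301 = 82745*7301 = 604121245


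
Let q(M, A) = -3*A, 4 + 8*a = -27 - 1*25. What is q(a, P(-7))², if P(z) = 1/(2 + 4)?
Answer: ¼ ≈ 0.25000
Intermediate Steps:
P(z) = ⅙ (P(z) = 1/6 = ⅙)
a = -7 (a = -½ + (-27 - 1*25)/8 = -½ + (-27 - 25)/8 = -½ + (⅛)*(-52) = -½ - 13/2 = -7)
q(a, P(-7))² = (-3*⅙)² = (-½)² = ¼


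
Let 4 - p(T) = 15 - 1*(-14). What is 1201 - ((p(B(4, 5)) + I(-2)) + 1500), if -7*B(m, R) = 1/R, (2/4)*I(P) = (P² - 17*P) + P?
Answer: -346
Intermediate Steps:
I(P) = -32*P + 2*P² (I(P) = 2*((P² - 17*P) + P) = 2*(P² - 16*P) = -32*P + 2*P²)
B(m, R) = -1/(7*R)
p(T) = -25 (p(T) = 4 - (15 - 1*(-14)) = 4 - (15 + 14) = 4 - 1*29 = 4 - 29 = -25)
1201 - ((p(B(4, 5)) + I(-2)) + 1500) = 1201 - ((-25 + 2*(-2)*(-16 - 2)) + 1500) = 1201 - ((-25 + 2*(-2)*(-18)) + 1500) = 1201 - ((-25 + 72) + 1500) = 1201 - (47 + 1500) = 1201 - 1*1547 = 1201 - 1547 = -346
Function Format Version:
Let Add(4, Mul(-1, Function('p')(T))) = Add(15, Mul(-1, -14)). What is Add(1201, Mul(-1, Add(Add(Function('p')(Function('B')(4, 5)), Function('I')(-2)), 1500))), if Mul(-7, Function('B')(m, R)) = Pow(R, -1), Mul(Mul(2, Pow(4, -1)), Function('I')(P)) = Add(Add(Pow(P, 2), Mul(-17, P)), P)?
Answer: -346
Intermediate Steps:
Function('I')(P) = Add(Mul(-32, P), Mul(2, Pow(P, 2))) (Function('I')(P) = Mul(2, Add(Add(Pow(P, 2), Mul(-17, P)), P)) = Mul(2, Add(Pow(P, 2), Mul(-16, P))) = Add(Mul(-32, P), Mul(2, Pow(P, 2))))
Function('B')(m, R) = Mul(Rational(-1, 7), Pow(R, -1))
Function('p')(T) = -25 (Function('p')(T) = Add(4, Mul(-1, Add(15, Mul(-1, -14)))) = Add(4, Mul(-1, Add(15, 14))) = Add(4, Mul(-1, 29)) = Add(4, -29) = -25)
Add(1201, Mul(-1, Add(Add(Function('p')(Function('B')(4, 5)), Function('I')(-2)), 1500))) = Add(1201, Mul(-1, Add(Add(-25, Mul(2, -2, Add(-16, -2))), 1500))) = Add(1201, Mul(-1, Add(Add(-25, Mul(2, -2, -18)), 1500))) = Add(1201, Mul(-1, Add(Add(-25, 72), 1500))) = Add(1201, Mul(-1, Add(47, 1500))) = Add(1201, Mul(-1, 1547)) = Add(1201, -1547) = -346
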